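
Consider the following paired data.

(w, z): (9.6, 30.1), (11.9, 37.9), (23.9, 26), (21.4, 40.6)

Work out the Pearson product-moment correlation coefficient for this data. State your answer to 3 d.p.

n = 4, Σw = 66.8, Σz = 134.6, Σw² = 1262.94, Σz² = 4666.78, Σwz = 2230.21
nΣwz − ΣwΣz = 8920.84 − 8991.28 = -70.44
nΣw² − (Σw)² = 5051.76 − 4462.24 = 589.52; nΣz² − (Σz)² = 18667.12 − 18117.16 = 549.96
r = -70.44 / √(589.52 × 549.96) = -70.44 / 569.3965 ≈ -0.124

-0.124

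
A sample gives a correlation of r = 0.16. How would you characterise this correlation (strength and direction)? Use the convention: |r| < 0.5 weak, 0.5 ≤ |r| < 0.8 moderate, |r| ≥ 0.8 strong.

r = 0.16 > 0 so the relationship is positive.
|r| = 0.16, which falls in the weak range.

weak positive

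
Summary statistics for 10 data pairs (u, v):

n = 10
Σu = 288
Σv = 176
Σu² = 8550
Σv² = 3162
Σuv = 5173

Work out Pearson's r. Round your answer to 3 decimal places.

r = (nΣuv − ΣuΣv) / √[(nΣu² − (Σu)²)(nΣv² − (Σv)²)]
Numerator: 10×5173 − 288×176 = 1042
Denominator: √[(85500 − 82944)(31620 − 30976)] = √[2556 × 644] = 1282.9903
r = 1042 / 1282.9903 ≈ 0.812

0.812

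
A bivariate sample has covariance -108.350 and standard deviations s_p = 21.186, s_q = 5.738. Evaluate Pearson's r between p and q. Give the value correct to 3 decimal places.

-0.891

r = Cov(p,q) / (s_p · s_q) = -108.350 / (21.186 × 5.738)
  = -108.350 / 121.5653 ≈ -0.891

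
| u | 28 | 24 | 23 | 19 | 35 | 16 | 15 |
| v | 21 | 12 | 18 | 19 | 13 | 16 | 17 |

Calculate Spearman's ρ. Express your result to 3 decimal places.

-0.107

Rank u: 6, 5, 4, 3, 7, 2, 1
Rank v: 7, 1, 5, 6, 2, 3, 4
d = rank(u) − rank(v): -1, 4, -1, -3, 5, -1, -3; Σd² = 62
ρ = 1 − 6Σd² / [n(n²−1)] = 1 − 6×62 / (7×48) = 1 − 372/336 ≈ -0.107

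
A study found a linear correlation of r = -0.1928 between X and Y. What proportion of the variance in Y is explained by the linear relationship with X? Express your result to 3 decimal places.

0.037

r² = (-0.1928)² = 0.037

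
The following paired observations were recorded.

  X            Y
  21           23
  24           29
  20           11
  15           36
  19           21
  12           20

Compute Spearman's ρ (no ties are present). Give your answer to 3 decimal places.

0.200

Rank X: 5, 6, 4, 2, 3, 1
Rank Y: 4, 5, 1, 6, 3, 2
d = rank(X) − rank(Y): 1, 1, 3, -4, 0, -1; Σd² = 28
ρ = 1 − 6Σd² / [n(n²−1)] = 1 − 6×28 / (6×35) = 1 − 168/210 ≈ 0.200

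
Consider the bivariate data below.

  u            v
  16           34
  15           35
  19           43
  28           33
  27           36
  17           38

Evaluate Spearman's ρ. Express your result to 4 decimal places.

Rank u: 2, 1, 4, 6, 5, 3
Rank v: 2, 3, 6, 1, 4, 5
d = rank(u) − rank(v): 0, -2, -2, 5, 1, -2; Σd² = 38
ρ = 1 − 6Σd² / [n(n²−1)] = 1 − 6×38 / (6×35) = 1 − 228/210 ≈ -0.0857

-0.0857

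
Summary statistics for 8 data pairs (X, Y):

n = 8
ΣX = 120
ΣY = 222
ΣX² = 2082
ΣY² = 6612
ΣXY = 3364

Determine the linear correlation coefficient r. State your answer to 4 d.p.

0.0953

r = (nΣXY − ΣXΣY) / √[(nΣX² − (ΣX)²)(nΣY² − (ΣY)²)]
Numerator: 8×3364 − 120×222 = 272
Denominator: √[(16656 − 14400)(52896 − 49284)] = √[2256 × 3612] = 2854.5879
r = 272 / 2854.5879 ≈ 0.0953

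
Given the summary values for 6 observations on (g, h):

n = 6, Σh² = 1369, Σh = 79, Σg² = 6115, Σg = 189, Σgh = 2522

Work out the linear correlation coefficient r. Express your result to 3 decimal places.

r = (nΣgh − ΣgΣh) / √[(nΣg² − (Σg)²)(nΣh² − (Σh)²)]
Numerator: 6×2522 − 189×79 = 201
Denominator: √[(36690 − 35721)(8214 − 6241)] = √[969 × 1973] = 1382.6919
r = 201 / 1382.6919 ≈ 0.145

0.145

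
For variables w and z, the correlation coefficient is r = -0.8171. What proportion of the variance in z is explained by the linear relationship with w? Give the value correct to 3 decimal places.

0.668

r² = (-0.8171)² = 0.668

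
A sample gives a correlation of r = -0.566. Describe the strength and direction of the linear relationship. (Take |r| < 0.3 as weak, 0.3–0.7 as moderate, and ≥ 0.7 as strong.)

r = -0.566 < 0 so the relationship is negative.
|r| = 0.566, which falls in the moderate range.

moderate negative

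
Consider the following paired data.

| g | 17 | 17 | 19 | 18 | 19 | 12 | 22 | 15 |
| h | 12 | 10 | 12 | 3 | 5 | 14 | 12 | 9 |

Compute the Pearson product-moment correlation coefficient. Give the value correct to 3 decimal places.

-0.250

n = 8, Σg = 139, Σh = 77, Σg² = 2477, Σh² = 843, Σgh = 1318
nΣgh − ΣgΣh = 10544 − 10703 = -159
nΣg² − (Σg)² = 19816 − 19321 = 495; nΣh² − (Σh)² = 6744 − 5929 = 815
r = -159 / √(495 × 815) = -159 / 635.1575 ≈ -0.250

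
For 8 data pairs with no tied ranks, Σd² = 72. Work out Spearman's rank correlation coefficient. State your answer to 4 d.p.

ρ = 1 − 6Σd² / [n(n²−1)] = 1 − 6×72 / (8×63)
  = 1 − 432/504 = 1 − 0.85714 ≈ 0.1429

0.1429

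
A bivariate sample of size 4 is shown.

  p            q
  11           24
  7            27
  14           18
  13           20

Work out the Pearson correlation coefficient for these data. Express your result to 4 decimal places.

-0.9683

n = 4, Σp = 45, Σq = 89, Σp² = 535, Σq² = 2029, Σpq = 965
nΣpq − ΣpΣq = 3860 − 4005 = -145
nΣp² − (Σp)² = 2140 − 2025 = 115; nΣq² − (Σq)² = 8116 − 7921 = 195
r = -145 / √(115 × 195) = -145 / 149.7498 ≈ -0.9683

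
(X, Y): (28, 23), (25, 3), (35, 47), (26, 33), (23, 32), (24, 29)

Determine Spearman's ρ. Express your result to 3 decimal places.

0.314

Rank X: 5, 3, 6, 4, 1, 2
Rank Y: 2, 1, 6, 5, 4, 3
d = rank(X) − rank(Y): 3, 2, 0, -1, -3, -1; Σd² = 24
ρ = 1 − 6Σd² / [n(n²−1)] = 1 − 6×24 / (6×35) = 1 − 144/210 ≈ 0.314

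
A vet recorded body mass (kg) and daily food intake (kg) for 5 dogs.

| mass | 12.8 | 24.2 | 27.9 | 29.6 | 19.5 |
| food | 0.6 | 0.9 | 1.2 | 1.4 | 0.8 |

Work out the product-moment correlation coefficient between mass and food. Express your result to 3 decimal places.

0.950

n = 5, Σx = 114, Σy = 4.9, Σx² = 2784.3, Σy² = 5.21, Σxy = 119.98
nΣxy − ΣxΣy = 599.9 − 558.6 = 41.3
nΣx² − (Σx)² = 13921.5 − 12996 = 925.5; nΣy² − (Σy)² = 26.05 − 24.01 = 2.04
r = 41.3 / √(925.5 × 2.04) = 41.3 / 43.4514 ≈ 0.950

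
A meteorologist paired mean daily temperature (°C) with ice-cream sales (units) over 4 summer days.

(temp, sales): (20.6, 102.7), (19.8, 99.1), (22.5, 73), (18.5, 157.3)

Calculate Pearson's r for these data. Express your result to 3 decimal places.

n = 4, Σx = 81.4, Σy = 432.1, Σx² = 1664.9, Σy² = 50440.39, Σxy = 8630.35
nΣxy − ΣxΣy = 34521.4 − 35172.94 = -651.54
nΣx² − (Σx)² = 6659.6 − 6625.96 = 33.64; nΣy² − (Σy)² = 201761.56 − 186710.41 = 15051.15
r = -651.54 / √(33.64 × 15051.15) = -651.54 / 711.5621 ≈ -0.916

-0.916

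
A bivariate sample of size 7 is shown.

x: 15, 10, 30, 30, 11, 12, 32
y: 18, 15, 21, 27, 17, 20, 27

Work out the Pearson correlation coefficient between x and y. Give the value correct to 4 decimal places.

0.8769

n = 7, Σx = 140, Σy = 145, Σx² = 3414, Σy² = 3137, Σxy = 3151
nΣxy − ΣxΣy = 22057 − 20300 = 1757
nΣx² − (Σx)² = 23898 − 19600 = 4298; nΣy² − (Σy)² = 21959 − 21025 = 934
r = 1757 / √(4298 × 934) = 1757 / 2003.5798 ≈ 0.8769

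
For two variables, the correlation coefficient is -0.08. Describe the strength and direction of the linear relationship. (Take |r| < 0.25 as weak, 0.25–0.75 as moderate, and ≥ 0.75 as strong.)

r = -0.08 < 0 so the relationship is negative.
|r| = 0.08, which falls in the weak range.

weak negative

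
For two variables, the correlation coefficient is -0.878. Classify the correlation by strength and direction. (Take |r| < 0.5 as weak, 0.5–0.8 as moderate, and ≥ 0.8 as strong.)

strong negative

r = -0.878 < 0 so the relationship is negative.
|r| = 0.878, which falls in the strong range.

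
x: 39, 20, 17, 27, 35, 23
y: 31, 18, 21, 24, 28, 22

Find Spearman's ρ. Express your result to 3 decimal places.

Rank x: 6, 2, 1, 4, 5, 3
Rank y: 6, 1, 2, 4, 5, 3
d = rank(x) − rank(y): 0, 1, -1, 0, 0, 0; Σd² = 2
ρ = 1 − 6Σd² / [n(n²−1)] = 1 − 6×2 / (6×35) = 1 − 12/210 ≈ 0.943

0.943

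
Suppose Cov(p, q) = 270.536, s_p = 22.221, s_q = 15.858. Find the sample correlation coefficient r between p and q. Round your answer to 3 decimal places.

0.768

r = Cov(p,q) / (s_p · s_q) = 270.536 / (22.221 × 15.858)
  = 270.536 / 352.3806 ≈ 0.768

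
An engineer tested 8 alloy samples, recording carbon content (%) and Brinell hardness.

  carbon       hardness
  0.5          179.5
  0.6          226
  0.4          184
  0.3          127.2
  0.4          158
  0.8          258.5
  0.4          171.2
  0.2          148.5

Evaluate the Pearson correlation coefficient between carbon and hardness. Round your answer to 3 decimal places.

0.936

n = 8, Σx = 3.6, Σy = 1452.9, Σx² = 1.86, Σy² = 276480.03, Σxy = 705.29
nΣxy − ΣxΣy = 5642.32 − 5230.44 = 411.88
nΣx² − (Σx)² = 14.88 − 12.96 = 1.92; nΣy² − (Σy)² = 2211840.24 − 2110918.41 = 100921.83
r = 411.88 / √(1.92 × 100921.83) = 411.88 / 440.1930 ≈ 0.936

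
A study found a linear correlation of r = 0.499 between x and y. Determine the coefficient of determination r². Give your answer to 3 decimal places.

0.249

r² = (0.499)² = 0.249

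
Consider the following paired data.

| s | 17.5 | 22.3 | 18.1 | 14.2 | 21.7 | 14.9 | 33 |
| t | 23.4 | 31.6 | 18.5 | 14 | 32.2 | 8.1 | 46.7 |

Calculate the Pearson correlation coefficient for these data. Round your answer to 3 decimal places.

0.951

n = 7, Σs = 141.7, Σt = 174.5, Σs² = 3114.69, Σt² = 5367.71, Σst = 4008.36
nΣst − ΣsΣt = 28058.52 − 24726.65 = 3331.87
nΣs² − (Σs)² = 21802.83 − 20078.89 = 1723.94; nΣt² − (Σt)² = 37573.97 − 30450.25 = 7123.72
r = 3331.87 / √(1723.94 × 7123.72) = 3331.87 / 3504.4066 ≈ 0.951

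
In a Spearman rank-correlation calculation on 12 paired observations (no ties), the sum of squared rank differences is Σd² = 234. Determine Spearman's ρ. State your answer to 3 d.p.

0.182

ρ = 1 − 6Σd² / [n(n²−1)] = 1 − 6×234 / (12×143)
  = 1 − 1404/1716 = 1 − 0.8182 ≈ 0.182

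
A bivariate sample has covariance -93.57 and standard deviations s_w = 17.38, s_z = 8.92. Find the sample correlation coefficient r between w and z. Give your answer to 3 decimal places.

r = Cov(w,z) / (s_w · s_z) = -93.57 / (17.38 × 8.92)
  = -93.57 / 155.0296 ≈ -0.604

-0.604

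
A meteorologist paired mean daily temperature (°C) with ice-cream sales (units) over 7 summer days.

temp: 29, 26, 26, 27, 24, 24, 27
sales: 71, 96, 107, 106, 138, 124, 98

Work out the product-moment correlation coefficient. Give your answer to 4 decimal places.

n = 7, Σx = 183, Σy = 740, Σx² = 4803, Σy² = 80966, Σxy = 19133
nΣxy − ΣxΣy = 133931 − 135420 = -1489
nΣx² − (Σx)² = 33621 − 33489 = 132; nΣy² − (Σy)² = 566762 − 547600 = 19162
r = -1489 / √(132 × 19162) = -1489 / 1590.4037 ≈ -0.9362

-0.9362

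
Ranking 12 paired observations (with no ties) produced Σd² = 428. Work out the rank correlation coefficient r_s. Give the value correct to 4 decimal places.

-0.4965

ρ = 1 − 6Σd² / [n(n²−1)] = 1 − 6×428 / (12×143)
  = 1 − 2568/1716 = 1 − 1.49650 ≈ -0.4965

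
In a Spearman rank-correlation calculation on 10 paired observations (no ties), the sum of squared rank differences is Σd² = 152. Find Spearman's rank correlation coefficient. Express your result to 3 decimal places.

ρ = 1 − 6Σd² / [n(n²−1)] = 1 − 6×152 / (10×99)
  = 1 − 912/990 = 1 − 0.9212 ≈ 0.079

0.079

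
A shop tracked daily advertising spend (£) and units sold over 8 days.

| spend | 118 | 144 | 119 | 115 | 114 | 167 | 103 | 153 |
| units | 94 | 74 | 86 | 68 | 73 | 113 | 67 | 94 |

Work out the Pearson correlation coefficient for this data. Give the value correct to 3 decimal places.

n = 8, Σx = 1033, Σy = 669, Σx² = 136949, Σy² = 57755, Σxy = 88278
nΣxy − ΣxΣy = 706224 − 691077 = 15147
nΣx² − (Σx)² = 1095592 − 1067089 = 28503; nΣy² − (Σy)² = 462040 − 447561 = 14479
r = 15147 / √(28503 × 14479) = 15147 / 20314.8945 ≈ 0.746

0.746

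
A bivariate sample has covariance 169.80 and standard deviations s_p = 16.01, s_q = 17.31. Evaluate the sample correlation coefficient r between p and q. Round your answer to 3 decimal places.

0.613

r = Cov(p,q) / (s_p · s_q) = 169.80 / (16.01 × 17.31)
  = 169.80 / 277.1331 ≈ 0.613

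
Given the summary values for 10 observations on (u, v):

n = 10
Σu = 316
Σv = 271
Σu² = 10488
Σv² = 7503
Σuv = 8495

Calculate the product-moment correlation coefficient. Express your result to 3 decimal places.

r = (nΣuv − ΣuΣv) / √[(nΣu² − (Σu)²)(nΣv² − (Σv)²)]
Numerator: 10×8495 − 316×271 = -686
Denominator: √[(104880 − 99856)(75030 − 73441)] = √[5024 × 1589] = 2825.4444
r = -686 / 2825.4444 ≈ -0.243

-0.243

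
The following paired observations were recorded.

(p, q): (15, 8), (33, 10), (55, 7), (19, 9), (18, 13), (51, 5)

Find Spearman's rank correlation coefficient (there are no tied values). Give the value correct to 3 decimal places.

Rank p: 1, 4, 6, 3, 2, 5
Rank q: 3, 5, 2, 4, 6, 1
d = rank(p) − rank(q): -2, -1, 4, -1, -4, 4; Σd² = 54
ρ = 1 − 6Σd² / [n(n²−1)] = 1 − 6×54 / (6×35) = 1 − 324/210 ≈ -0.543

-0.543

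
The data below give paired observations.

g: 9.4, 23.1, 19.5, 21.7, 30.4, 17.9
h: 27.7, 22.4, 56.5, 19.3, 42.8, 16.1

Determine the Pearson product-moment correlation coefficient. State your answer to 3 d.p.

n = 6, Σg = 122, Σh = 184.8, Σg² = 2717.68, Σh² = 6924.84, Σgh = 3887.69
nΣgh − ΣgΣh = 23326.14 − 22545.6 = 780.54
nΣg² − (Σg)² = 16306.08 − 14884 = 1422.08; nΣh² − (Σh)² = 41549.04 − 34151.04 = 7398
r = 780.54 / √(1422.08 × 7398) = 780.54 / 3243.5394 ≈ 0.241

0.241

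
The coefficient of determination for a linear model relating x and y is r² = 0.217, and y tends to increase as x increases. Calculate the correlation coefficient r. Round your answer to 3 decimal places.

0.466

|r| = √0.217 = 0.466
The association is positive, so r = 0.466.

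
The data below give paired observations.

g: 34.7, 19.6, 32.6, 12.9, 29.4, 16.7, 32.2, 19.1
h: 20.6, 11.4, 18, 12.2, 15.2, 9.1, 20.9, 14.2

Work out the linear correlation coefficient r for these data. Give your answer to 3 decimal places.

n = 8, Σg = 197.2, Σh = 121.6, Σg² = 5362.32, Σh² = 1979.46, Σgh = 3225.49
nΣgh − ΣgΣh = 25803.92 − 23979.52 = 1824.4
nΣg² − (Σg)² = 42898.56 − 38887.84 = 4010.72; nΣh² − (Σh)² = 15835.68 − 14786.56 = 1049.12
r = 1824.4 / √(4010.72 × 1049.12) = 1824.4 / 2051.2744 ≈ 0.889

0.889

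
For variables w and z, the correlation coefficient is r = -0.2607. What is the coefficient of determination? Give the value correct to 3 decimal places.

r² = (-0.2607)² = 0.068

0.068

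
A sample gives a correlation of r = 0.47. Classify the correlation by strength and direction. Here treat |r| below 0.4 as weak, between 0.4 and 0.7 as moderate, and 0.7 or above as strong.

moderate positive

r = 0.47 > 0 so the relationship is positive.
|r| = 0.47, which falls in the moderate range.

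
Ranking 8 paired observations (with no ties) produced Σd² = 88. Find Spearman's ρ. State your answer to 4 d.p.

-0.0476

ρ = 1 − 6Σd² / [n(n²−1)] = 1 − 6×88 / (8×63)
  = 1 − 528/504 = 1 − 1.04762 ≈ -0.0476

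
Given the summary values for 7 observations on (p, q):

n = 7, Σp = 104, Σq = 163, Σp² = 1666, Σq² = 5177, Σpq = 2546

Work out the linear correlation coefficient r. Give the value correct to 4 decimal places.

r = (nΣpq − ΣpΣq) / √[(nΣp² − (Σp)²)(nΣq² − (Σq)²)]
Numerator: 7×2546 − 104×163 = 870
Denominator: √[(11662 − 10816)(36239 − 26569)] = √[846 × 9670] = 2860.2133
r = 870 / 2860.2133 ≈ 0.3042

0.3042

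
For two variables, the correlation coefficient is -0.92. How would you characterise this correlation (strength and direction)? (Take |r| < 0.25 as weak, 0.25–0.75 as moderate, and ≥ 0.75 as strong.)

strong negative

r = -0.92 < 0 so the relationship is negative.
|r| = 0.92, which falls in the strong range.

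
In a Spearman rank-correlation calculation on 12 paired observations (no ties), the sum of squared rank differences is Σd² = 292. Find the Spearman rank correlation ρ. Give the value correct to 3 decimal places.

ρ = 1 − 6Σd² / [n(n²−1)] = 1 − 6×292 / (12×143)
  = 1 − 1752/1716 = 1 − 1.0210 ≈ -0.021

-0.021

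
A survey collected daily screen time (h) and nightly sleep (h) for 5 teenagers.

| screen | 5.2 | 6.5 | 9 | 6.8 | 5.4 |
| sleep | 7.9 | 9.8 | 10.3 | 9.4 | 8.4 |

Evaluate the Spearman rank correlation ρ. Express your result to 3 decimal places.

0.900

Rank screen: 1, 3, 5, 4, 2
Rank sleep: 1, 4, 5, 3, 2
d = rank(screen) − rank(sleep): 0, -1, 0, 1, 0; Σd² = 2
ρ = 1 − 6Σd² / [n(n²−1)] = 1 − 6×2 / (5×24) = 1 − 12/120 ≈ 0.900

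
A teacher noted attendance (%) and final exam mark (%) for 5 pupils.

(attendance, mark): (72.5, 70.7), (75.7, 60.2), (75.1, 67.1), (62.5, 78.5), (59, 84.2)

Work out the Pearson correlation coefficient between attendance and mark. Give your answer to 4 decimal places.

-0.9570

n = 5, Σx = 344.8, Σy = 360.7, Σx² = 24014, Σy² = 26376.83, Σxy = 24596.15
nΣxy − ΣxΣy = 122980.75 − 124369.36 = -1388.61
nΣx² − (Σx)² = 120070 − 118887.04 = 1182.96; nΣy² − (Σy)² = 131884.15 − 130104.49 = 1779.66
r = -1388.61 / √(1182.96 × 1779.66) = -1388.61 / 1450.9537 ≈ -0.9570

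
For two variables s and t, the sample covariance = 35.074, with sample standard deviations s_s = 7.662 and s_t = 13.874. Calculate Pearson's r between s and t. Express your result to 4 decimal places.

0.3299

r = Cov(s,t) / (s_s · s_t) = 35.074 / (7.662 × 13.874)
  = 35.074 / 106.3026 ≈ 0.3299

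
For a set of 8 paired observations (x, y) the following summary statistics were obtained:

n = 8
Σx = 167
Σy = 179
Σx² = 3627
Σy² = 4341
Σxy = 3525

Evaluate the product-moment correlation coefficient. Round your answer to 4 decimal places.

r = (nΣxy − ΣxΣy) / √[(nΣx² − (Σx)²)(nΣy² − (Σy)²)]
Numerator: 8×3525 − 167×179 = -1693
Denominator: √[(29016 − 27889)(34728 − 32041)] = √[1127 × 2687] = 1740.1865
r = -1693 / 1740.1865 ≈ -0.9729

-0.9729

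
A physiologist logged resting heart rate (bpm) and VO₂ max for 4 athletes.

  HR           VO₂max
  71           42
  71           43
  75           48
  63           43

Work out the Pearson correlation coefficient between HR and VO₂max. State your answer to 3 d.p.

n = 4, Σx = 280, Σy = 176, Σx² = 19676, Σy² = 7766, Σxy = 12344
nΣxy − ΣxΣy = 49376 − 49280 = 96
nΣx² − (Σx)² = 78704 − 78400 = 304; nΣy² − (Σy)² = 31064 − 30976 = 88
r = 96 / √(304 × 88) = 96 / 163.5604 ≈ 0.587

0.587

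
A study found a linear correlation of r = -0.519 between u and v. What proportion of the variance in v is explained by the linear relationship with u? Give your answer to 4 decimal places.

r² = (-0.519)² = 0.2694

0.2694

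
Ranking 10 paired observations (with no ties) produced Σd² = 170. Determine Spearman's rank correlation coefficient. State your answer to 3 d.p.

ρ = 1 − 6Σd² / [n(n²−1)] = 1 − 6×170 / (10×99)
  = 1 − 1020/990 = 1 − 1.0303 ≈ -0.030

-0.030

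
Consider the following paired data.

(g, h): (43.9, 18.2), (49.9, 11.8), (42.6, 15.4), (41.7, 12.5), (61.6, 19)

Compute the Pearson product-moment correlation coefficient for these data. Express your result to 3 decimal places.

n = 5, Σg = 239.7, Σh = 76.9, Σg² = 11765.43, Σh² = 1224.89, Σgh = 3735.49
nΣgh − ΣgΣh = 18677.45 − 18432.93 = 244.52
nΣg² − (Σg)² = 58827.15 − 57456.09 = 1371.06; nΣh² − (Σh)² = 6124.45 − 5913.61 = 210.84
r = 244.52 / √(1371.06 × 210.84) = 244.52 / 537.6563 ≈ 0.455

0.455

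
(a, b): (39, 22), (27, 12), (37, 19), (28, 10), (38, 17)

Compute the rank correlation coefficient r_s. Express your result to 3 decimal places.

0.800

Rank a: 5, 1, 3, 2, 4
Rank b: 5, 2, 4, 1, 3
d = rank(a) − rank(b): 0, -1, -1, 1, 1; Σd² = 4
ρ = 1 − 6Σd² / [n(n²−1)] = 1 − 6×4 / (5×24) = 1 − 24/120 ≈ 0.800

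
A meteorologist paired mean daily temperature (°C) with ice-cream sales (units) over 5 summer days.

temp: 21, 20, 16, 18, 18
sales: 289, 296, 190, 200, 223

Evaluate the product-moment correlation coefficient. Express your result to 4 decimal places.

0.9274

n = 5, Σx = 93, Σy = 1198, Σx² = 1745, Σy² = 296966, Σxy = 22643
nΣxy − ΣxΣy = 113215 − 111414 = 1801
nΣx² − (Σx)² = 8725 − 8649 = 76; nΣy² − (Σy)² = 1484830 − 1435204 = 49626
r = 1801 / √(76 × 49626) = 1801 / 1942.0546 ≈ 0.9274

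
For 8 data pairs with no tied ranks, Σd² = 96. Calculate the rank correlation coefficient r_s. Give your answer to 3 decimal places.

-0.143

ρ = 1 − 6Σd² / [n(n²−1)] = 1 − 6×96 / (8×63)
  = 1 − 576/504 = 1 − 1.1429 ≈ -0.143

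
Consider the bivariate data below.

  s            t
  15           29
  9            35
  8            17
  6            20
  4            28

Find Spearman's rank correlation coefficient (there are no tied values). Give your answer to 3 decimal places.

Rank s: 5, 4, 3, 2, 1
Rank t: 4, 5, 1, 2, 3
d = rank(s) − rank(t): 1, -1, 2, 0, -2; Σd² = 10
ρ = 1 − 6Σd² / [n(n²−1)] = 1 − 6×10 / (5×24) = 1 − 60/120 ≈ 0.500

0.500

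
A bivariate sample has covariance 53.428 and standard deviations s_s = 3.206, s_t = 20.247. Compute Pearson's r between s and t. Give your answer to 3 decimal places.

r = Cov(s,t) / (s_s · s_t) = 53.428 / (3.206 × 20.247)
  = 53.428 / 64.9119 ≈ 0.823

0.823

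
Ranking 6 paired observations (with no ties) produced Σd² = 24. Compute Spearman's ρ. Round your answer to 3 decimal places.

ρ = 1 − 6Σd² / [n(n²−1)] = 1 − 6×24 / (6×35)
  = 1 − 144/210 = 1 − 0.6857 ≈ 0.314

0.314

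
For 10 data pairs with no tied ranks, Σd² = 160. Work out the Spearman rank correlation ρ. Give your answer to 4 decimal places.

ρ = 1 − 6Σd² / [n(n²−1)] = 1 − 6×160 / (10×99)
  = 1 − 960/990 = 1 − 0.96970 ≈ 0.0303

0.0303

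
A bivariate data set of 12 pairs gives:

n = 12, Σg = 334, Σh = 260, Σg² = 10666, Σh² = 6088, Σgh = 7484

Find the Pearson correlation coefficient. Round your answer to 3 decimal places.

0.313

r = (nΣgh − ΣgΣh) / √[(nΣg² − (Σg)²)(nΣh² − (Σh)²)]
Numerator: 12×7484 − 334×260 = 2968
Denominator: √[(127992 − 111556)(73056 − 67600)] = √[16436 × 5456] = 9469.6788
r = 2968 / 9469.6788 ≈ 0.313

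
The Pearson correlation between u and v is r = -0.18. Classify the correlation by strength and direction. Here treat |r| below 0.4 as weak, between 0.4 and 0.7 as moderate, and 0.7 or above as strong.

weak negative

r = -0.18 < 0 so the relationship is negative.
|r| = 0.18, which falls in the weak range.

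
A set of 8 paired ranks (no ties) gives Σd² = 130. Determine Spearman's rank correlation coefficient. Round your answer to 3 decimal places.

-0.548

ρ = 1 − 6Σd² / [n(n²−1)] = 1 − 6×130 / (8×63)
  = 1 − 780/504 = 1 − 1.5476 ≈ -0.548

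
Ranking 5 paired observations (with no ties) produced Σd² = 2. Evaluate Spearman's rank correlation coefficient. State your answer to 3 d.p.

ρ = 1 − 6Σd² / [n(n²−1)] = 1 − 6×2 / (5×24)
  = 1 − 12/120 = 1 − 0.1000 ≈ 0.900

0.900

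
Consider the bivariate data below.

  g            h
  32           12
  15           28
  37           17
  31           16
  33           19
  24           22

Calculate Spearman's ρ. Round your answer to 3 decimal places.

Rank g: 4, 1, 6, 3, 5, 2
Rank h: 1, 6, 3, 2, 4, 5
d = rank(g) − rank(h): 3, -5, 3, 1, 1, -3; Σd² = 54
ρ = 1 − 6Σd² / [n(n²−1)] = 1 − 6×54 / (6×35) = 1 − 324/210 ≈ -0.543

-0.543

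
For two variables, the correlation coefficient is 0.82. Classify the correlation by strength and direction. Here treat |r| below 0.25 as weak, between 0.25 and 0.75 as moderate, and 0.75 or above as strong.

r = 0.82 > 0 so the relationship is positive.
|r| = 0.82, which falls in the strong range.

strong positive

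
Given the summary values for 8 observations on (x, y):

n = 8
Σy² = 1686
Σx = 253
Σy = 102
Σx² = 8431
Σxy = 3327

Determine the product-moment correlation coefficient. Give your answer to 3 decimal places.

r = (nΣxy − ΣxΣy) / √[(nΣx² − (Σx)²)(nΣy² − (Σy)²)]
Numerator: 8×3327 − 253×102 = 810
Denominator: √[(67448 − 64009)(13488 − 10404)] = √[3439 × 3084] = 3256.6664
r = 810 / 3256.6664 ≈ 0.249

0.249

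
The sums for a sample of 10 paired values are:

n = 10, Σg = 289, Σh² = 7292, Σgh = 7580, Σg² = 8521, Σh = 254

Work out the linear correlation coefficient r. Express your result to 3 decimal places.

r = (nΣgh − ΣgΣh) / √[(nΣg² − (Σg)²)(nΣh² − (Σh)²)]
Numerator: 10×7580 − 289×254 = 2394
Denominator: √[(85210 − 83521)(72920 − 64516)] = √[1689 × 8404] = 3767.5398
r = 2394 / 3767.5398 ≈ 0.635

0.635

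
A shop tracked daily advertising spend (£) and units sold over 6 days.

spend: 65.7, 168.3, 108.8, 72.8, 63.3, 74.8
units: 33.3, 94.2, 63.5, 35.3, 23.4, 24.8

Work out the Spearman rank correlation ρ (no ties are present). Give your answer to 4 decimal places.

0.8286

Rank spend: 2, 6, 5, 3, 1, 4
Rank units: 3, 6, 5, 4, 1, 2
d = rank(spend) − rank(units): -1, 0, 0, -1, 0, 2; Σd² = 6
ρ = 1 − 6Σd² / [n(n²−1)] = 1 − 6×6 / (6×35) = 1 − 36/210 ≈ 0.8286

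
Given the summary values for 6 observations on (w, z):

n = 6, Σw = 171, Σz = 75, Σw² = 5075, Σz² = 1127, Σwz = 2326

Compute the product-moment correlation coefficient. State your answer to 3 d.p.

0.965

r = (nΣwz − ΣwΣz) / √[(nΣw² − (Σw)²)(nΣz² − (Σz)²)]
Numerator: 6×2326 − 171×75 = 1131
Denominator: √[(30450 − 29241)(6762 − 5625)] = √[1209 × 1137] = 1172.4474
r = 1131 / 1172.4474 ≈ 0.965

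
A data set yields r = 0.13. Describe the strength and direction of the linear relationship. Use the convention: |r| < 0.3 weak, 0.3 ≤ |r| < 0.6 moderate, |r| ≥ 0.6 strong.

r = 0.13 > 0 so the relationship is positive.
|r| = 0.13, which falls in the weak range.

weak positive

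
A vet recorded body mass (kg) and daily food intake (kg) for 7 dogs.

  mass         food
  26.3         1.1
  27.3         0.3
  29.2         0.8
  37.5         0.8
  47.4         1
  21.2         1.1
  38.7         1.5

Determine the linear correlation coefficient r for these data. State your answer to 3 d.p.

n = 7, Σx = 227.6, Σy = 6.6, Σx² = 7889.76, Σy² = 7.04, Σxy = 219.25
nΣxy − ΣxΣy = 1534.75 − 1502.16 = 32.59
nΣx² − (Σx)² = 55228.32 − 51801.76 = 3426.56; nΣy² − (Σy)² = 49.28 − 43.56 = 5.72
r = 32.59 / √(3426.56 × 5.72) = 32.59 / 139.9997 ≈ 0.233

0.233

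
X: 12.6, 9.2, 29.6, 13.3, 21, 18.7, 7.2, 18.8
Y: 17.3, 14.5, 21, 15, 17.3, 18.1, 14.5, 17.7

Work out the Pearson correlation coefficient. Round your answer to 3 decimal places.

n = 8, ΣX = 130.4, ΣY = 135.4, ΣX² = 2492.42, ΣY² = 2325.98, ΣXY = 2311.41
nΣXY − ΣXΣY = 18491.28 − 17656.16 = 835.12
nΣX² − (ΣX)² = 19939.36 − 17004.16 = 2935.2; nΣY² − (ΣY)² = 18607.84 − 18333.16 = 274.68
r = 835.12 / √(2935.2 × 274.68) = 835.12 / 897.9091 ≈ 0.930

0.930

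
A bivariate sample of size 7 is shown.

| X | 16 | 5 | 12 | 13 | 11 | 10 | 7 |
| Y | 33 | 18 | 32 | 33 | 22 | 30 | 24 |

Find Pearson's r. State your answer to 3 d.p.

n = 7, ΣX = 74, ΣY = 192, ΣX² = 864, ΣY² = 5486, ΣXY = 2141
nΣXY − ΣXΣY = 14987 − 14208 = 779
nΣX² − (ΣX)² = 6048 − 5476 = 572; nΣY² − (ΣY)² = 38402 − 36864 = 1538
r = 779 / √(572 × 1538) = 779 / 937.9424 ≈ 0.831

0.831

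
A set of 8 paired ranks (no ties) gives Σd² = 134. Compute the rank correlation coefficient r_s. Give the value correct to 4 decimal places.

-0.5952

ρ = 1 − 6Σd² / [n(n²−1)] = 1 − 6×134 / (8×63)
  = 1 − 804/504 = 1 − 1.59524 ≈ -0.5952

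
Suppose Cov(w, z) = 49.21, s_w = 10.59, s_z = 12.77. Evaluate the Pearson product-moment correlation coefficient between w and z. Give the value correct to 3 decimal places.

r = Cov(w,z) / (s_w · s_z) = 49.21 / (10.59 × 12.77)
  = 49.21 / 135.2343 ≈ 0.364

0.364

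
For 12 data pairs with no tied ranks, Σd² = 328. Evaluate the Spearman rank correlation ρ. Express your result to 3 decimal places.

ρ = 1 − 6Σd² / [n(n²−1)] = 1 − 6×328 / (12×143)
  = 1 − 1968/1716 = 1 − 1.1469 ≈ -0.147

-0.147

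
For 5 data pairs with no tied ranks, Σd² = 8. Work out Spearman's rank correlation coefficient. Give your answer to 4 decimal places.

ρ = 1 − 6Σd² / [n(n²−1)] = 1 − 6×8 / (5×24)
  = 1 − 48/120 = 1 − 0.40000 ≈ 0.6000

0.6000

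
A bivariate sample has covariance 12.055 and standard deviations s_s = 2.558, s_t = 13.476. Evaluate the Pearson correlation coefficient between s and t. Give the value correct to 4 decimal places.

0.3497

r = Cov(s,t) / (s_s · s_t) = 12.055 / (2.558 × 13.476)
  = 12.055 / 34.4716 ≈ 0.3497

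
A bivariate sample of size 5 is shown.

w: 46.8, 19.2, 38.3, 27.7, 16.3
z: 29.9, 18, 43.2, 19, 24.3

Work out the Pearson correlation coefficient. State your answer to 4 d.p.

0.6350

n = 5, Σw = 148.3, Σz = 134.4, Σw² = 5058.75, Σz² = 4035.74, Σwz = 4321.87
nΣwz − ΣwΣz = 21609.35 − 19931.52 = 1677.83
nΣw² − (Σw)² = 25293.75 − 21992.89 = 3300.86; nΣz² − (Σz)² = 20178.7 − 18063.36 = 2115.34
r = 1677.83 / √(3300.86 × 2115.34) = 1677.83 / 2642.4309 ≈ 0.6350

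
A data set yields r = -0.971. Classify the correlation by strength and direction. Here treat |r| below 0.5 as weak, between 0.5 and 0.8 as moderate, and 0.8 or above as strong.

r = -0.971 < 0 so the relationship is negative.
|r| = 0.971, which falls in the strong range.

strong negative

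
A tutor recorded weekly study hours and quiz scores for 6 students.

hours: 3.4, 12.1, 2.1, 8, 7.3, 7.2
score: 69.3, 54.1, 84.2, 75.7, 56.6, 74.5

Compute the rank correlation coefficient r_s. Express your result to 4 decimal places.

Rank hours: 2, 6, 1, 5, 4, 3
Rank score: 3, 1, 6, 5, 2, 4
d = rank(hours) − rank(score): -1, 5, -5, 0, 2, -1; Σd² = 56
ρ = 1 − 6Σd² / [n(n²−1)] = 1 − 6×56 / (6×35) = 1 − 336/210 ≈ -0.6000

-0.6000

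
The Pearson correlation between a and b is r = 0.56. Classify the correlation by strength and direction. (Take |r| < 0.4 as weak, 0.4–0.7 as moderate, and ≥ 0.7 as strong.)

moderate positive

r = 0.56 > 0 so the relationship is positive.
|r| = 0.56, which falls in the moderate range.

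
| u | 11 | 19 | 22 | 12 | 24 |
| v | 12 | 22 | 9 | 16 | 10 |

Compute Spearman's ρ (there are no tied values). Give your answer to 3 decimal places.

-0.500

Rank u: 1, 3, 4, 2, 5
Rank v: 3, 5, 1, 4, 2
d = rank(u) − rank(v): -2, -2, 3, -2, 3; Σd² = 30
ρ = 1 − 6Σd² / [n(n²−1)] = 1 − 6×30 / (5×24) = 1 − 180/120 ≈ -0.500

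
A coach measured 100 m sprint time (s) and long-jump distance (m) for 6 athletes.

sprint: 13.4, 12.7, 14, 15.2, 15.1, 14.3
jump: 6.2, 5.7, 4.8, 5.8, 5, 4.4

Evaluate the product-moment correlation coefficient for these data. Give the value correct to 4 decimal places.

-0.3209

n = 6, Σx = 84.7, Σy = 31.9, Σx² = 1200.39, Σy² = 171.97, Σxy = 449.25
nΣxy − ΣxΣy = 2695.5 − 2701.93 = -6.43
nΣx² − (Σx)² = 7202.34 − 7174.09 = 28.25; nΣy² − (Σy)² = 1031.82 − 1017.61 = 14.21
r = -6.43 / √(28.25 × 14.21) = -6.43 / 20.0358 ≈ -0.3209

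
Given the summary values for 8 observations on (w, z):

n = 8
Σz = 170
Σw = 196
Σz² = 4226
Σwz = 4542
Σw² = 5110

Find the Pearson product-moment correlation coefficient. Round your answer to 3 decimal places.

0.867

r = (nΣwz − ΣwΣz) / √[(nΣw² − (Σw)²)(nΣz² − (Σz)²)]
Numerator: 8×4542 − 196×170 = 3016
Denominator: √[(40880 − 38416)(33808 − 28900)] = √[2464 × 4908] = 3477.5440
r = 3016 / 3477.5440 ≈ 0.867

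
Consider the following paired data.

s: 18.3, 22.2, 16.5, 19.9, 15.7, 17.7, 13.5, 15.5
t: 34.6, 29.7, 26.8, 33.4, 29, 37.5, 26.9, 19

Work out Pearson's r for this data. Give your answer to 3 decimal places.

n = 8, Σs = 139.3, Σt = 236.9, Σs² = 2478.27, Σt² = 7244.91, Σst = 4176.08
nΣst − ΣsΣt = 33408.64 − 33000.17 = 408.47
nΣs² − (Σs)² = 19826.16 − 19404.49 = 421.67; nΣt² − (Σt)² = 57959.28 − 56121.61 = 1837.67
r = 408.47 / √(421.67 × 1837.67) = 408.47 / 880.2785 ≈ 0.464

0.464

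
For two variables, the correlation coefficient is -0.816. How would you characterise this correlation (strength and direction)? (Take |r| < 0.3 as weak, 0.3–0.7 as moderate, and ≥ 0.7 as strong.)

strong negative

r = -0.816 < 0 so the relationship is negative.
|r| = 0.816, which falls in the strong range.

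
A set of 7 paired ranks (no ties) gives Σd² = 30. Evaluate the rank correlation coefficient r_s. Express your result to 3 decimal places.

ρ = 1 − 6Σd² / [n(n²−1)] = 1 − 6×30 / (7×48)
  = 1 − 180/336 = 1 − 0.5357 ≈ 0.464

0.464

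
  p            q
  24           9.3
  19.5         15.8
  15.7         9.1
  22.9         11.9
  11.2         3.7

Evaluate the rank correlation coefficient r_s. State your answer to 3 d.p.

0.600

Rank p: 5, 3, 2, 4, 1
Rank q: 3, 5, 2, 4, 1
d = rank(p) − rank(q): 2, -2, 0, 0, 0; Σd² = 8
ρ = 1 − 6Σd² / [n(n²−1)] = 1 − 6×8 / (5×24) = 1 − 48/120 ≈ 0.600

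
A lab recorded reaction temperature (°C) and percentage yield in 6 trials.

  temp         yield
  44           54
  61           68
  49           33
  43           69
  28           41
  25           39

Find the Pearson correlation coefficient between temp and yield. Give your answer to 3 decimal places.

n = 6, Σx = 250, Σy = 304, Σx² = 11316, Σy² = 16592, Σxy = 13231
nΣxy − ΣxΣy = 79386 − 76000 = 3386
nΣx² − (Σx)² = 67896 − 62500 = 5396; nΣy² − (Σy)² = 99552 − 92416 = 7136
r = 3386 / √(5396 × 7136) = 3386 / 6205.3087 ≈ 0.546

0.546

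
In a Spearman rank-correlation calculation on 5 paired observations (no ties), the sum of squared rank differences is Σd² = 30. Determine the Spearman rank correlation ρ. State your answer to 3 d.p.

ρ = 1 − 6Σd² / [n(n²−1)] = 1 − 6×30 / (5×24)
  = 1 − 180/120 = 1 − 1.5000 ≈ -0.500

-0.500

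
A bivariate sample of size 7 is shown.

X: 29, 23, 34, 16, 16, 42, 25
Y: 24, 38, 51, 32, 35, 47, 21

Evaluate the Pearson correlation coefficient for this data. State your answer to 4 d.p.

0.5106

n = 7, ΣX = 185, ΣY = 248, ΣX² = 5427, ΣY² = 9520, ΣXY = 6875
nΣXY − ΣXΣY = 48125 − 45880 = 2245
nΣX² − (ΣX)² = 37989 − 34225 = 3764; nΣY² − (ΣY)² = 66640 − 61504 = 5136
r = 2245 / √(3764 × 5136) = 2245 / 4396.8061 ≈ 0.5106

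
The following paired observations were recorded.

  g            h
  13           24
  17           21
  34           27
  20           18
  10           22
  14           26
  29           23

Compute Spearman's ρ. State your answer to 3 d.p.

Rank g: 2, 4, 7, 5, 1, 3, 6
Rank h: 5, 2, 7, 1, 3, 6, 4
d = rank(g) − rank(h): -3, 2, 0, 4, -2, -3, 2; Σd² = 46
ρ = 1 − 6Σd² / [n(n²−1)] = 1 − 6×46 / (7×48) = 1 − 276/336 ≈ 0.179

0.179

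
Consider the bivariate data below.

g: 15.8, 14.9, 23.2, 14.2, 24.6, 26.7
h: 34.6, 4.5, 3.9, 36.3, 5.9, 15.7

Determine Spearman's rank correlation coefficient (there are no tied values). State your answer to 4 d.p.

-0.3143

Rank g: 3, 2, 4, 1, 5, 6
Rank h: 5, 2, 1, 6, 3, 4
d = rank(g) − rank(h): -2, 0, 3, -5, 2, 2; Σd² = 46
ρ = 1 − 6Σd² / [n(n²−1)] = 1 − 6×46 / (6×35) = 1 − 276/210 ≈ -0.3143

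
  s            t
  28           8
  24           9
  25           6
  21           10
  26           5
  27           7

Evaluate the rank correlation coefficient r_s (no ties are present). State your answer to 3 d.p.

-0.486

Rank s: 6, 2, 3, 1, 4, 5
Rank t: 4, 5, 2, 6, 1, 3
d = rank(s) − rank(t): 2, -3, 1, -5, 3, 2; Σd² = 52
ρ = 1 − 6Σd² / [n(n²−1)] = 1 − 6×52 / (6×35) = 1 − 312/210 ≈ -0.486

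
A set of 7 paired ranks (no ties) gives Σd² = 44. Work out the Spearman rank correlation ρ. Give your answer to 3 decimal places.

0.214

ρ = 1 − 6Σd² / [n(n²−1)] = 1 − 6×44 / (7×48)
  = 1 − 264/336 = 1 − 0.7857 ≈ 0.214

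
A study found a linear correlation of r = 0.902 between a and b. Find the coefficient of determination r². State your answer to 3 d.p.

0.814

r² = (0.902)² = 0.814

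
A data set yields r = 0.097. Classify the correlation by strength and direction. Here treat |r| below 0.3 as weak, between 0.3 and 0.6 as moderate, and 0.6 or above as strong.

weak positive

r = 0.097 > 0 so the relationship is positive.
|r| = 0.097, which falls in the weak range.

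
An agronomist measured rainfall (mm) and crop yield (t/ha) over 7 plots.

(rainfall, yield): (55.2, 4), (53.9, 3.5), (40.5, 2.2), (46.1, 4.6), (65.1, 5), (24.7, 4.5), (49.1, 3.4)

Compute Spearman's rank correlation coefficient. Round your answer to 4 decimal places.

0.3214

Rank rainfall: 6, 5, 2, 3, 7, 1, 4
Rank yield: 4, 3, 1, 6, 7, 5, 2
d = rank(rainfall) − rank(yield): 2, 2, 1, -3, 0, -4, 2; Σd² = 38
ρ = 1 − 6Σd² / [n(n²−1)] = 1 − 6×38 / (7×48) = 1 − 228/336 ≈ 0.3214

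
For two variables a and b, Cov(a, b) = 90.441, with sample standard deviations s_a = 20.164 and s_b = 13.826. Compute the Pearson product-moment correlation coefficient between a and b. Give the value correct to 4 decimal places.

r = Cov(a,b) / (s_a · s_b) = 90.441 / (20.164 × 13.826)
  = 90.441 / 278.7875 ≈ 0.3244

0.3244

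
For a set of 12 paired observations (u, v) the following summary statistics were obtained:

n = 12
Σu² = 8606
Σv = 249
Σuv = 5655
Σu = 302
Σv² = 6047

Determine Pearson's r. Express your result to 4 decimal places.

r = (nΣuv − ΣuΣv) / √[(nΣu² − (Σu)²)(nΣv² − (Σv)²)]
Numerator: 12×5655 − 302×249 = -7338
Denominator: √[(103272 − 91204)(72564 − 62001)] = √[12068 × 10563] = 11290.4510
r = -7338 / 11290.4510 ≈ -0.6499

-0.6499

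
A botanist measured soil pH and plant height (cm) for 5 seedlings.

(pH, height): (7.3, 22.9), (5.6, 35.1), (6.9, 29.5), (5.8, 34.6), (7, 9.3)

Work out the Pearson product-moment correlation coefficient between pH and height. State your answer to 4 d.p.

-0.7224

n = 5, Σx = 32.6, Σy = 131.4, Σx² = 214.9, Σy² = 3910.32, Σxy = 833.06
nΣxy − ΣxΣy = 4165.3 − 4283.64 = -118.34
nΣx² − (Σx)² = 1074.5 − 1062.76 = 11.74; nΣy² − (Σy)² = 19551.6 − 17265.96 = 2285.64
r = -118.34 / √(11.74 × 2285.64) = -118.34 / 163.8091 ≈ -0.7224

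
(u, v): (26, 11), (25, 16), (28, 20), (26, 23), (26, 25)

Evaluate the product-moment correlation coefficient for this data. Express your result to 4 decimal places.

0.2033

n = 5, Σu = 131, Σv = 95, Σu² = 3437, Σv² = 1931, Σuv = 2494
nΣuv − ΣuΣv = 12470 − 12445 = 25
nΣu² − (Σu)² = 17185 − 17161 = 24; nΣv² − (Σv)² = 9655 − 9025 = 630
r = 25 / √(24 × 630) = 25 / 122.9634 ≈ 0.2033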